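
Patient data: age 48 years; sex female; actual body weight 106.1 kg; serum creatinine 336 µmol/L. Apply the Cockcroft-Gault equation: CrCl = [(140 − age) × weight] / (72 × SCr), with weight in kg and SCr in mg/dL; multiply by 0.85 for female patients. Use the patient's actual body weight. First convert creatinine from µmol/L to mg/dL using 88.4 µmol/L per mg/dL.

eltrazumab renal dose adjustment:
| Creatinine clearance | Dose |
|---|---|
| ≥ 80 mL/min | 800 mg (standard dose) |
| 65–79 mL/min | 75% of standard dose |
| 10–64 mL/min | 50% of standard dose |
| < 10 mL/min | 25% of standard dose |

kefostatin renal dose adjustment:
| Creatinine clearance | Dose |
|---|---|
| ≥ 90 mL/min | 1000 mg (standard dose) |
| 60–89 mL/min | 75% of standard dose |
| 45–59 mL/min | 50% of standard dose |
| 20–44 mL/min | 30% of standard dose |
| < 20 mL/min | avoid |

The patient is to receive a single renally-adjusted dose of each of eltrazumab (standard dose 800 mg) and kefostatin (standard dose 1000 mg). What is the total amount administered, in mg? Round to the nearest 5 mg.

700 mg

SCr = 336 / 88.4 = 3.801 mg/dL
CrCl = (140 − 48) × 106.1 / (72 × 3.801) × 0.85 = 9761.2 / 273.67 × 0.85 ≈ 30.3 mL/min
CrCl ≈ 30 mL/min.
eltrazumab: 10–64 mL/min → 50% of 800 mg = 400 mg.
kefostatin: 20–44 mL/min → 30% of 1000 mg = 300 mg.
Total = 400 + 300 = 700 mg.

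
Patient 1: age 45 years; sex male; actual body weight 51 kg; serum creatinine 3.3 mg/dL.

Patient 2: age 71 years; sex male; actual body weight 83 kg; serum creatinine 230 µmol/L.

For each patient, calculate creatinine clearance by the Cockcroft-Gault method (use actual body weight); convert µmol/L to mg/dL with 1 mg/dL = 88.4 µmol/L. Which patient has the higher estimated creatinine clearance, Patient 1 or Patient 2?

Patient 2

Patient 1: CrCl = (140 − 45) × 51 / (72 × 3.3) = 4845.0 / 237.60 ≈ 20.4 mL/min
Patient 2: SCr = 230 / 88.4 = 2.602 mg/dL
Patient 2: CrCl = (140 − 71) × 83 / (72 × 2.602) = 5727.0 / 187.34 ≈ 30.6 mL/min
20.4 vs 30.6 mL/min → Patient 2 is higher.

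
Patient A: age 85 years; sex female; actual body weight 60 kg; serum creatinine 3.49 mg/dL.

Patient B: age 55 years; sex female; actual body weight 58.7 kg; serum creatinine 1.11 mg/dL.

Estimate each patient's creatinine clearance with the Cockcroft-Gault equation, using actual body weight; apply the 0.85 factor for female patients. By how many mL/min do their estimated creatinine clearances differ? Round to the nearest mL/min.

42 mL/min

Patient A: CrCl = (140 − 85) × 60 / (72 × 3.49) × 0.85 = 3300.0 / 251.28 × 0.85 ≈ 11.2 mL/min
Patient B: CrCl = (140 − 55) × 58.7 / (72 × 1.11) × 0.85 = 4989.5 / 79.92 × 0.85 ≈ 53.1 mL/min
|11.2 − 53.1| = 41.9 mL/min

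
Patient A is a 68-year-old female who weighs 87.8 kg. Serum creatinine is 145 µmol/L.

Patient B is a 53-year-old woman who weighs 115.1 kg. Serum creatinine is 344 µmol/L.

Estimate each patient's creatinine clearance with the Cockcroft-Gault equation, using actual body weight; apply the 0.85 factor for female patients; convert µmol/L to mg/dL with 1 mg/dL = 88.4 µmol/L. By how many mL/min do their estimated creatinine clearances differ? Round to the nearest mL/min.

Patient A: SCr = 145 / 88.4 = 1.64 mg/dL
Patient A: CrCl = (140 − 68) × 87.8 / (72 × 1.64) × 0.85 = 6321.6 / 118.08 × 0.85 ≈ 45.5 mL/min
Patient B: SCr = 344 / 88.4 = 3.891 mg/dL
Patient B: CrCl = (140 − 53) × 115.1 / (72 × 3.891) × 0.85 = 10013.7 / 280.15 × 0.85 ≈ 30.4 mL/min
|45.5 − 30.4| = 15.1 mL/min

15 mL/min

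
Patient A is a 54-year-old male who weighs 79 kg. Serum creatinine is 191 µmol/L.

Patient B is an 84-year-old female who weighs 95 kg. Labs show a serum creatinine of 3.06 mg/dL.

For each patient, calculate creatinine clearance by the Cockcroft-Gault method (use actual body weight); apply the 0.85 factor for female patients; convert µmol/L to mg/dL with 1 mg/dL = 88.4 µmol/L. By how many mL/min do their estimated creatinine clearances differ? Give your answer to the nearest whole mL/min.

23 mL/min

Patient A: SCr = 191 / 88.4 = 2.161 mg/dL
Patient A: CrCl = (140 − 54) × 79 / (72 × 2.161) = 6794.0 / 155.59 ≈ 43.7 mL/min
Patient B: CrCl = (140 − 84) × 95 / (72 × 3.06) × 0.85 = 5320.0 / 220.32 × 0.85 ≈ 20.5 mL/min
|43.7 − 20.5| = 23.2 mL/min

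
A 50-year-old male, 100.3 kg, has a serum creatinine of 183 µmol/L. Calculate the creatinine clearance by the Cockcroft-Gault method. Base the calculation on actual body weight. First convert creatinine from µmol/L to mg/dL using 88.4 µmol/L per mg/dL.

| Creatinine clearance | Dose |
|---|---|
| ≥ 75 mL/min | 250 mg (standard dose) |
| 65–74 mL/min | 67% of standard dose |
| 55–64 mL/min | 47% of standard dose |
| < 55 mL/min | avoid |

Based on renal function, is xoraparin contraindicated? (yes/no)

SCr = 183 / 88.4 = 2.07 mg/dL
CrCl = (140 − 50) × 100.3 / (72 × 2.07) = 9027.0 / 149.04 ≈ 60.6 mL/min
CrCl ≈ 61 mL/min, which is ≥ 55 mL/min.

no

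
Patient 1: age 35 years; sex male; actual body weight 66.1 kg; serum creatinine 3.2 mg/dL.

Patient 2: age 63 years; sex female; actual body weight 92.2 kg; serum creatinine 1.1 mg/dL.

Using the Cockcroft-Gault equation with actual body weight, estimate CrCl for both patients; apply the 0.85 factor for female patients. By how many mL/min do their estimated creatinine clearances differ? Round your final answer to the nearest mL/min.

46 mL/min

Patient 1: CrCl = (140 − 35) × 66.1 / (72 × 3.2) = 6940.5 / 230.40 ≈ 30.1 mL/min
Patient 2: CrCl = (140 − 63) × 92.2 / (72 × 1.1) × 0.85 = 7099.4 / 79.20 × 0.85 ≈ 76.2 mL/min
|30.1 − 76.2| = 46.1 mL/min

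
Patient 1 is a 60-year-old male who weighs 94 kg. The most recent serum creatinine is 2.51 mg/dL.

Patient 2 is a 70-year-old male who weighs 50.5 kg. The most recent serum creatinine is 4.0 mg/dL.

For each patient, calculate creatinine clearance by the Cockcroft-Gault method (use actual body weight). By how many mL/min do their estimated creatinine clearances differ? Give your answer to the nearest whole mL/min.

Patient 1: CrCl = (140 − 60) × 94 / (72 × 2.51) = 7520.0 / 180.72 ≈ 41.6 mL/min
Patient 2: CrCl = (140 − 70) × 50.5 / (72 × 4) = 3535.0 / 288.00 ≈ 12.3 mL/min
|41.6 − 12.3| = 29.3 mL/min

29 mL/min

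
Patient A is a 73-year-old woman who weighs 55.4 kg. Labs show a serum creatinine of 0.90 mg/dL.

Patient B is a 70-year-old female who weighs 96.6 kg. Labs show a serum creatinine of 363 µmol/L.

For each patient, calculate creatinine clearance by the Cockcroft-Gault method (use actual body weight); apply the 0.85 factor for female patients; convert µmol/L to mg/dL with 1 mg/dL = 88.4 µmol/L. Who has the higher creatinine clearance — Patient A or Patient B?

Patient A: CrCl = (140 − 73) × 55.4 / (72 × 0.9) × 0.85 = 3711.8 / 64.80 × 0.85 ≈ 48.7 mL/min
Patient B: SCr = 363 / 88.4 = 4.106 mg/dL
Patient B: CrCl = (140 − 70) × 96.6 / (72 × 4.106) × 0.85 = 6762.0 / 295.63 × 0.85 ≈ 19.4 mL/min
48.7 vs 19.4 mL/min → Patient A is higher.

Patient A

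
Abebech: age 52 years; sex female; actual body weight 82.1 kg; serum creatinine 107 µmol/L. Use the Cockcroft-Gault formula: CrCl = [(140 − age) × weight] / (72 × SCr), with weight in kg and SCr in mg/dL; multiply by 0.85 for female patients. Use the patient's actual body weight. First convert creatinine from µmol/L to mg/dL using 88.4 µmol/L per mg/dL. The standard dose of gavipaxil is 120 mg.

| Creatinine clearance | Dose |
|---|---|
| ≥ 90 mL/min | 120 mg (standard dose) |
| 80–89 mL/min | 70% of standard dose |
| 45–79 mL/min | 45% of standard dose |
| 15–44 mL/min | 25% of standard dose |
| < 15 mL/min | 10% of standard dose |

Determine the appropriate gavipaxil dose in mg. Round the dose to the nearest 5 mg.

55 mg

SCr = 107 / 88.4 = 1.21 mg/dL
CrCl = (140 − 52) × 82.1 / (72 × 1.21) × 0.85 = 7224.8 / 87.12 × 0.85 ≈ 70.5 mL/min
CrCl ≈ 70 mL/min → bracket 45–79 mL/min.
45% of 120 mg = 54 mg → 55 mg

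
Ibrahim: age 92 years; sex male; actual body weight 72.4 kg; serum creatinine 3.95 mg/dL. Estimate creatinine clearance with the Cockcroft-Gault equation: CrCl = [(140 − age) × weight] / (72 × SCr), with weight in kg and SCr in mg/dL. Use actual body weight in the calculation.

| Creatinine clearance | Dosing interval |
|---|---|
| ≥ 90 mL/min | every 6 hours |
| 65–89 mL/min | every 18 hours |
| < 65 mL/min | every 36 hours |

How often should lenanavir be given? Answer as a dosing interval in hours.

every 36 hours

CrCl = (140 − 92) × 72.4 / (72 × 3.95) = 3475.2 / 284.40 ≈ 12.2 mL/min
CrCl ≈ 12 mL/min → bracket < 65 mL/min → every 36 hours.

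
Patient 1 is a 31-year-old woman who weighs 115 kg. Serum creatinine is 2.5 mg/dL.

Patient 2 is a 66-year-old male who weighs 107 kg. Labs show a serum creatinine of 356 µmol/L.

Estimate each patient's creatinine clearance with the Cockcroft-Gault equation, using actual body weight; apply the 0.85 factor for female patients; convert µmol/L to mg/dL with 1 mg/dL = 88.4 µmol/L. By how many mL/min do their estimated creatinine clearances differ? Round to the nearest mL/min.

32 mL/min

Patient 1: CrCl = (140 − 31) × 115 / (72 × 2.5) × 0.85 = 12535.0 / 180.00 × 0.85 ≈ 59.2 mL/min
Patient 2: SCr = 356 / 88.4 = 4.027 mg/dL
Patient 2: CrCl = (140 − 66) × 107 / (72 × 4.027) = 7918.0 / 289.94 ≈ 27.3 mL/min
|59.2 − 27.3| = 31.9 mL/min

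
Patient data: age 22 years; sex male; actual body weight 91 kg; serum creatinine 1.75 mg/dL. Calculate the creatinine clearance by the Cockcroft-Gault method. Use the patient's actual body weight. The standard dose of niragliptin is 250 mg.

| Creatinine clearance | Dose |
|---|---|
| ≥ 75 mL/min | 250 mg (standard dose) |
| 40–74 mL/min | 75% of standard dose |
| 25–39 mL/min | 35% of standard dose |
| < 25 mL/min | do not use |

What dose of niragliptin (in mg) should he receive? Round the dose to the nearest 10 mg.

250 mg

CrCl = (140 − 22) × 91 / (72 × 1.75) = 10738.0 / 126.00 ≈ 85.2 mL/min
CrCl ≈ 85 mL/min → bracket ≥ 75 mL/min.
100% of 250 mg = 250 mg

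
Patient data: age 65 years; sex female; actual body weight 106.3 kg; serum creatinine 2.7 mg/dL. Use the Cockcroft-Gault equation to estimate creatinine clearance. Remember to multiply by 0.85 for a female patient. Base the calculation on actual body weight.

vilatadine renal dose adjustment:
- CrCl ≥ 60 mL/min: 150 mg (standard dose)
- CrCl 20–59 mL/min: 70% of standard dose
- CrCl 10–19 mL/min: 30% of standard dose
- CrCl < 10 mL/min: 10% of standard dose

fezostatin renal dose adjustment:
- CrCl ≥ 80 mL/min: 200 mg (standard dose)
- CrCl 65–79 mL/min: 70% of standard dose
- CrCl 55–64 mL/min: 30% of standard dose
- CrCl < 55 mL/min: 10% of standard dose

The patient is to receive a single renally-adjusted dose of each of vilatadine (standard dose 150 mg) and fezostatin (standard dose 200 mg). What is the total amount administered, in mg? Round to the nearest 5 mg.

125 mg

CrCl = (140 − 65) × 106.3 / (72 × 2.7) × 0.85 = 7972.5 / 194.40 × 0.85 ≈ 34.9 mL/min
CrCl ≈ 35 mL/min.
vilatadine: 20–59 mL/min → 70% of 150 mg = 105 mg.
fezostatin: < 55 mL/min → 10% of 200 mg = 20 mg.
Total = 105 + 20 = 125 mg.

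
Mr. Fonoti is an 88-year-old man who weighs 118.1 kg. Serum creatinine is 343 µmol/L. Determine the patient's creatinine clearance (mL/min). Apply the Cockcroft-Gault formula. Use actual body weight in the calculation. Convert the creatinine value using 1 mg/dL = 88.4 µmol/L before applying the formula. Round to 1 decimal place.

22.0 mL/min

SCr = 343 / 88.4 = 3.88 mg/dL
CrCl = (140 − 88) × 118.1 / (72 × 3.88) = 6141.2 / 279.36 ≈ 22.0 mL/min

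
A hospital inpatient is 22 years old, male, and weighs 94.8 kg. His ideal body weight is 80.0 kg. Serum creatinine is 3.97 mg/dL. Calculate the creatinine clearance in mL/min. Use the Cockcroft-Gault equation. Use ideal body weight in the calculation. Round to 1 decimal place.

CrCl = (140 − 22) × 80 / (72 × 3.97) = 9440.0 / 285.84 ≈ 33.0 mL/min

33.0 mL/min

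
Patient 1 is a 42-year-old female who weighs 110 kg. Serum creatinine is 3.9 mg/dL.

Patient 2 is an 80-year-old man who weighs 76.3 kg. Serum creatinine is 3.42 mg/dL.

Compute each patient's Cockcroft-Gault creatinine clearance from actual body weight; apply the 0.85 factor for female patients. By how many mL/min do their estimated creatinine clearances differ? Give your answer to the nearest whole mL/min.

14 mL/min

Patient 1: CrCl = (140 − 42) × 110 / (72 × 3.9) × 0.85 = 10780.0 / 280.80 × 0.85 ≈ 32.6 mL/min
Patient 2: CrCl = (140 − 80) × 76.3 / (72 × 3.42) = 4578.0 / 246.24 ≈ 18.6 mL/min
|32.6 − 18.6| = 14.0 mL/min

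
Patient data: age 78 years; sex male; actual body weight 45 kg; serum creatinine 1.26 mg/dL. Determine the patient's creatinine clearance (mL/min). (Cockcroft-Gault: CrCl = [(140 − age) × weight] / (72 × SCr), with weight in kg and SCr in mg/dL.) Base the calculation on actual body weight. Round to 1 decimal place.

CrCl = (140 − 78) × 45 / (72 × 1.26) = 2790.0 / 90.72 ≈ 30.8 mL/min

30.8 mL/min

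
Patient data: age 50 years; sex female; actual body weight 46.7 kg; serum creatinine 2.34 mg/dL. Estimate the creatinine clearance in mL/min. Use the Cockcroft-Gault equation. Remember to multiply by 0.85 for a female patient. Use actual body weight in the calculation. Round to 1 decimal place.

CrCl = (140 − 50) × 46.7 / (72 × 2.34) × 0.85 = 4203.0 / 168.48 × 0.85 ≈ 21.2 mL/min

21.2 mL/min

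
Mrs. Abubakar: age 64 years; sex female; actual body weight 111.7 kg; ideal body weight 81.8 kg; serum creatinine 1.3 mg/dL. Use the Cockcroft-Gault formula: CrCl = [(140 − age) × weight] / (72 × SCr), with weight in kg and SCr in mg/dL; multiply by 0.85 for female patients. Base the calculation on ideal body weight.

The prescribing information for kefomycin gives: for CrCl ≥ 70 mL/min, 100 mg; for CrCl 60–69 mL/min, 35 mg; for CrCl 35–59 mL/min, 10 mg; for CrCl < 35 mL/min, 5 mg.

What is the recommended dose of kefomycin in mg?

CrCl = (140 − 64) × 81.8 / (72 × 1.3) × 0.85 = 6216.8 / 93.60 × 0.85 ≈ 56.5 mL/min
CrCl ≈ 56 mL/min → bracket 35–59 mL/min.
Dose for this bracket: 10 mg.

10 mg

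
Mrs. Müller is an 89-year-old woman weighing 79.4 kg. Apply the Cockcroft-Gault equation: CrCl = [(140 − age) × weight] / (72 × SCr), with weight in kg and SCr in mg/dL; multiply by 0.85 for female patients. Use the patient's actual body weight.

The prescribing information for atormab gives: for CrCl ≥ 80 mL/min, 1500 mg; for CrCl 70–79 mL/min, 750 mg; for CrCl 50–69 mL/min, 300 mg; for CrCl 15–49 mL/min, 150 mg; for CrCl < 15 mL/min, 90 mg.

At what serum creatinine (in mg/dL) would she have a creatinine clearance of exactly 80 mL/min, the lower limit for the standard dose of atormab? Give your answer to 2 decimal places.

0.60 mg/dL

Standard dose requires CrCl ≥ 80 mL/min.
Set (140 − 89) × 79.4 × 0.85 / (72 × SCr) = 80
SCr = (140 − 89) × 79.4 × 0.85 / (72 × 80) = 0.598 mg/dL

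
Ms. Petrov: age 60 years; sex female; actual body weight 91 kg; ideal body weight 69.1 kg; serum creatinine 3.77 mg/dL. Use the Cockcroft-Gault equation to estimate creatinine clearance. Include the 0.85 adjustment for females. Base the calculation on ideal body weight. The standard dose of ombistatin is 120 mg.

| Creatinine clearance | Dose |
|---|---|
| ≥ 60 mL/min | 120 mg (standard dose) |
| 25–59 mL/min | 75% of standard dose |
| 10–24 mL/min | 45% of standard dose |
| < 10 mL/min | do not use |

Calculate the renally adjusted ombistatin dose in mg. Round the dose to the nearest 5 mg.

55 mg

CrCl = (140 − 60) × 69.1 / (72 × 3.77) × 0.85 = 5528.0 / 271.44 × 0.85 ≈ 17.3 mL/min
CrCl ≈ 17 mL/min → bracket 10–24 mL/min.
45% of 120 mg = 54 mg → 55 mg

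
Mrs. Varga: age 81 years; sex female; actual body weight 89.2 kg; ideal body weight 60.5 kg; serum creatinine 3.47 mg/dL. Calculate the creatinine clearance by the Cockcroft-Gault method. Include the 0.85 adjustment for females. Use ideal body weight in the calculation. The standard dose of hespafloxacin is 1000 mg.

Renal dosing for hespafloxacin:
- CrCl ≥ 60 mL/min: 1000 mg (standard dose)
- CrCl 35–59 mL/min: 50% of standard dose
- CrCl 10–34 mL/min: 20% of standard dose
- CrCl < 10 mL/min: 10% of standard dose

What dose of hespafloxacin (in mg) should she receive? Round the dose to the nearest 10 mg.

CrCl = (140 − 81) × 60.5 / (72 × 3.47) × 0.85 = 3569.5 / 249.84 × 0.85 ≈ 12.1 mL/min
CrCl ≈ 12 mL/min → bracket 10–34 mL/min.
20% of 1000 mg = 200 mg

200 mg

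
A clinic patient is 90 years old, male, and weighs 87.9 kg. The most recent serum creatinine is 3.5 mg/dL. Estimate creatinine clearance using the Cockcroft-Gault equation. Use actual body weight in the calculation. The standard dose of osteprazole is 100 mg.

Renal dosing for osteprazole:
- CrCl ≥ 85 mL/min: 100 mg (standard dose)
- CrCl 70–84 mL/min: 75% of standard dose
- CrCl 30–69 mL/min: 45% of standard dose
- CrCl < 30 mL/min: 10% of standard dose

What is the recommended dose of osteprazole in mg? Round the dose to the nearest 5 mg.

10 mg

CrCl = (140 − 90) × 87.9 / (72 × 3.5) = 4395.0 / 252.00 ≈ 17.4 mL/min
CrCl ≈ 17 mL/min → bracket < 30 mL/min.
10% of 100 mg = 10 mg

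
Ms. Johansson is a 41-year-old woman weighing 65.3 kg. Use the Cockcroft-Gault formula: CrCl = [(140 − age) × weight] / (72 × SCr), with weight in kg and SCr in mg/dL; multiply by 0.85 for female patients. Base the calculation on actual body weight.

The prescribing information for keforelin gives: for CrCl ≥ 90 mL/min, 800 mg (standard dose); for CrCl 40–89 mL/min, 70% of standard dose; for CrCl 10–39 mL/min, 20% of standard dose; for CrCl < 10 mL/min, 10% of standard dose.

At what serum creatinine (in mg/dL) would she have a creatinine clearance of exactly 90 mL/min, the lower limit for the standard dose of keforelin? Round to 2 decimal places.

Standard dose requires CrCl ≥ 90 mL/min.
Set (140 − 41) × 65.3 × 0.85 / (72 × SCr) = 90
SCr = (140 − 41) × 65.3 × 0.85 / (72 × 90) = 0.848 mg/dL

0.85 mg/dL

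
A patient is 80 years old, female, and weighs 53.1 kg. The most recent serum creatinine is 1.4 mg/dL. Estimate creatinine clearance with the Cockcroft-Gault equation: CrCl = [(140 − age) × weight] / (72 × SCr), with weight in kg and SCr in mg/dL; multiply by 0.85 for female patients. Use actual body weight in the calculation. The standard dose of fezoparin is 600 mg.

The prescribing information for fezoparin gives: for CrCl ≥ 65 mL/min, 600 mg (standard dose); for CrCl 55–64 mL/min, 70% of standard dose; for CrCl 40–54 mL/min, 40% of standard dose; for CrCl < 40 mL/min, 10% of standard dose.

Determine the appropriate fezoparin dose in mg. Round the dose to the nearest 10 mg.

CrCl = (140 − 80) × 53.1 / (72 × 1.4) × 0.85 = 3186.0 / 100.80 × 0.85 ≈ 26.9 mL/min
CrCl ≈ 27 mL/min → bracket < 40 mL/min.
10% of 600 mg = 60 mg

60 mg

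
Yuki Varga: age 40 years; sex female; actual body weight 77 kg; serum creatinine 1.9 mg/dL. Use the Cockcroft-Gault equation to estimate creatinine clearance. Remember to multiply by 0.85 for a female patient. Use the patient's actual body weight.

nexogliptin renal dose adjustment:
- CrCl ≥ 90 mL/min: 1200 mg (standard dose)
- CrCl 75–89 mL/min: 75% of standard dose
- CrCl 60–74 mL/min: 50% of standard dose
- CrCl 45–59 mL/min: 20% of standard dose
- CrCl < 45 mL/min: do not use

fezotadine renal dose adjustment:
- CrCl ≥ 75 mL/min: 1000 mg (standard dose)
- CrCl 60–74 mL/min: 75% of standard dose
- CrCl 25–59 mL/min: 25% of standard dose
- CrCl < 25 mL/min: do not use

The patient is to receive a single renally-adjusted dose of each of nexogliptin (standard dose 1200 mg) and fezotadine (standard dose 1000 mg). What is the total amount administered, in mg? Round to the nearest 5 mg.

490 mg

CrCl = (140 − 40) × 77 / (72 × 1.9) × 0.85 = 7700.0 / 136.80 × 0.85 ≈ 47.8 mL/min
CrCl ≈ 48 mL/min.
nexogliptin: 45–59 mL/min → 20% of 1200 mg = 240 mg.
fezotadine: 25–59 mL/min → 25% of 1000 mg = 250 mg.
Total = 240 + 250 = 490 mg.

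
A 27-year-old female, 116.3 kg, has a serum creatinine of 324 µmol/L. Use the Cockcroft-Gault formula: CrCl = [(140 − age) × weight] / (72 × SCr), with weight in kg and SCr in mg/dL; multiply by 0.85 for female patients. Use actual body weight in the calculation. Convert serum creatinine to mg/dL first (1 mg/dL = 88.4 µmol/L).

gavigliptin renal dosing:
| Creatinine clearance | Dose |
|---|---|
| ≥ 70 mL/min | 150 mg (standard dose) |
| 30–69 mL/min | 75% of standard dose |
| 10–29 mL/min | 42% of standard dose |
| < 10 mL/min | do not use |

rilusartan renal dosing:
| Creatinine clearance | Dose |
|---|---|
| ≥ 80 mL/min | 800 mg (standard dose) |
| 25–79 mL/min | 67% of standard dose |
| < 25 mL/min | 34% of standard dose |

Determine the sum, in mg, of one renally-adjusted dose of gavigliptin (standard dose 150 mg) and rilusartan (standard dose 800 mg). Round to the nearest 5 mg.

650 mg

SCr = 324 / 88.4 = 3.665 mg/dL
CrCl = (140 − 27) × 116.3 / (72 × 3.665) × 0.85 = 13141.9 / 263.88 × 0.85 ≈ 42.3 mL/min
CrCl ≈ 42 mL/min.
gavigliptin: 30–69 mL/min → 75% of 150 mg = 112.5 mg.
rilusartan: 25–79 mL/min → 67% of 800 mg = 536 mg.
Total = 112.5 + 536 = 648.5 mg.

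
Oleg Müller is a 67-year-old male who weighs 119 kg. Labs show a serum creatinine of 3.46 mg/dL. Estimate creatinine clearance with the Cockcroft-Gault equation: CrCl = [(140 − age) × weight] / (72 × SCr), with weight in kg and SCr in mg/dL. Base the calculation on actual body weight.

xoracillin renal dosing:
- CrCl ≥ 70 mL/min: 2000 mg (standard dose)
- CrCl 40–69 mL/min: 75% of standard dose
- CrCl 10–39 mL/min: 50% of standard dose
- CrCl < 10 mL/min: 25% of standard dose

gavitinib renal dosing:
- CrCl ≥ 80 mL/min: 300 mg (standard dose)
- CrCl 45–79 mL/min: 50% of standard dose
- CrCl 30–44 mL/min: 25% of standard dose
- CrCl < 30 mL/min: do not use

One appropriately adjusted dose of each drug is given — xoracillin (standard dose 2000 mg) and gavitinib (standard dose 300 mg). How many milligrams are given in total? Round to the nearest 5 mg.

1075 mg

CrCl = (140 − 67) × 119 / (72 × 3.46) = 8687.0 / 249.12 ≈ 34.9 mL/min
CrCl ≈ 35 mL/min.
xoracillin: 10–39 mL/min → 50% of 2000 mg = 1000 mg.
gavitinib: 30–44 mL/min → 25% of 300 mg = 75 mg.
Total = 1000 + 75 = 1075 mg.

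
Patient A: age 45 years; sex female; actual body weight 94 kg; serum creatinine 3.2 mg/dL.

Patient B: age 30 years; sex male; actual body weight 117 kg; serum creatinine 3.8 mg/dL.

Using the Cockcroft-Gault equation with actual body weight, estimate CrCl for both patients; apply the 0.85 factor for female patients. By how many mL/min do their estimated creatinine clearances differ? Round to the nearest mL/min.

14 mL/min

Patient A: CrCl = (140 − 45) × 94 / (72 × 3.2) × 0.85 = 8930.0 / 230.40 × 0.85 ≈ 32.9 mL/min
Patient B: CrCl = (140 − 30) × 117 / (72 × 3.8) = 12870.0 / 273.60 ≈ 47.0 mL/min
|32.9 − 47.0| = 14.1 mL/min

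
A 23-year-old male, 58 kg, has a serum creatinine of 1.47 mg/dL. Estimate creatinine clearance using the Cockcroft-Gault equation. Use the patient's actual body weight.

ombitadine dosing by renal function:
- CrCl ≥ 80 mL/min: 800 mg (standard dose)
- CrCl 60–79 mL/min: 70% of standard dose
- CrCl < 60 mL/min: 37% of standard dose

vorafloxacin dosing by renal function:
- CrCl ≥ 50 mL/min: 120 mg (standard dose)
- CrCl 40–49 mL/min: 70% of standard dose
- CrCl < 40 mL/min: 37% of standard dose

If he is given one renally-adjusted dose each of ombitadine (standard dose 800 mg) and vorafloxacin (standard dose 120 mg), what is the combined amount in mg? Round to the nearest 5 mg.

CrCl = (140 − 23) × 58 / (72 × 1.47) = 6786.0 / 105.84 ≈ 64.1 mL/min
CrCl ≈ 64 mL/min.
ombitadine: 60–79 mL/min → 70% of 800 mg = 560 mg.
vorafloxacin: ≥ 50 mL/min → 100% of 120 mg = 120 mg.
Total = 560 + 120 = 680 mg.

680 mg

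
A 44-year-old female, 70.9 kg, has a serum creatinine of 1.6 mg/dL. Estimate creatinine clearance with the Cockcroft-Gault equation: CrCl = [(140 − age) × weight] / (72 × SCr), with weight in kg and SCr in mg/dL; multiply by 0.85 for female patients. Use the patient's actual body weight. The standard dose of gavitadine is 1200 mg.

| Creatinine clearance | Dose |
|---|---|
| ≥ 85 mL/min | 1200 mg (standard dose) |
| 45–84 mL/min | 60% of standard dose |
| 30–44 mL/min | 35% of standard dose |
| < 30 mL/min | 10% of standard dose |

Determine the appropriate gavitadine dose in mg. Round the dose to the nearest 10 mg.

720 mg

CrCl = (140 − 44) × 70.9 / (72 × 1.6) × 0.85 = 6806.4 / 115.20 × 0.85 ≈ 50.2 mL/min
CrCl ≈ 50 mL/min → bracket 45–84 mL/min.
60% of 1200 mg = 720 mg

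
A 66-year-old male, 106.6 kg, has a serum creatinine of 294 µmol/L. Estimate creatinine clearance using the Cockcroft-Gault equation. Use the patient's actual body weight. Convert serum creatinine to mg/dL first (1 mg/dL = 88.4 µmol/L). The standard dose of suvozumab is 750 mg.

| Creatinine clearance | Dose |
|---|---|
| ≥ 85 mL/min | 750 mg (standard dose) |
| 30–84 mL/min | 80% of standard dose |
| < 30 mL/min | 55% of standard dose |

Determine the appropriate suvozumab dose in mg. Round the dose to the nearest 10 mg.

SCr = 294 / 88.4 = 3.326 mg/dL
CrCl = (140 − 66) × 106.6 / (72 × 3.326) = 7888.4 / 239.47 ≈ 32.9 mL/min
CrCl ≈ 33 mL/min → bracket 30–84 mL/min.
80% of 750 mg = 600 mg

600 mg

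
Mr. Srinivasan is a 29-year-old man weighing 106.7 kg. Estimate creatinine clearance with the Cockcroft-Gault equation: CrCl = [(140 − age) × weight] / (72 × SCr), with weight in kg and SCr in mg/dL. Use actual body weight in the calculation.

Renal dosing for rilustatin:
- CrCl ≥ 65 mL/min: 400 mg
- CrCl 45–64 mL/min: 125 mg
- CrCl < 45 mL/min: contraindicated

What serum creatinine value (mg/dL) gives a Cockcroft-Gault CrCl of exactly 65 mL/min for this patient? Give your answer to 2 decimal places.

Standard dose requires CrCl ≥ 65 mL/min.
Set (140 − 29) × 106.7 / (72 × SCr) = 65
SCr = (140 − 29) × 106.7 / (72 × 65) = 2.531 mg/dL

2.53 mg/dL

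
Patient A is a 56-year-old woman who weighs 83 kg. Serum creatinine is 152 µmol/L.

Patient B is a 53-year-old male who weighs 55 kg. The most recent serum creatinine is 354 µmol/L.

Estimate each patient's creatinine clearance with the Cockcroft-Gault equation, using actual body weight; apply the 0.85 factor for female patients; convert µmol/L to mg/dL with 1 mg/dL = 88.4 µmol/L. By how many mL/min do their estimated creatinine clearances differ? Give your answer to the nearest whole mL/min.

31 mL/min

Patient A: SCr = 152 / 88.4 = 1.719 mg/dL
Patient A: CrCl = (140 − 56) × 83 / (72 × 1.719) × 0.85 = 6972.0 / 123.77 × 0.85 ≈ 47.9 mL/min
Patient B: SCr = 354 / 88.4 = 4.005 mg/dL
Patient B: CrCl = (140 − 53) × 55 / (72 × 4.005) = 4785.0 / 288.36 ≈ 16.6 mL/min
|47.9 − 16.6| = 31.3 mL/min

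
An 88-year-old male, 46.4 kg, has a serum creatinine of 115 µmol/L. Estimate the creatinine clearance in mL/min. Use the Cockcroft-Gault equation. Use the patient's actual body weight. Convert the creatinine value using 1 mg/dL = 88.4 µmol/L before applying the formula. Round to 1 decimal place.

SCr = 115 / 88.4 = 1.301 mg/dL
CrCl = (140 − 88) × 46.4 / (72 × 1.301) = 2412.8 / 93.67 ≈ 25.8 mL/min

25.8 mL/min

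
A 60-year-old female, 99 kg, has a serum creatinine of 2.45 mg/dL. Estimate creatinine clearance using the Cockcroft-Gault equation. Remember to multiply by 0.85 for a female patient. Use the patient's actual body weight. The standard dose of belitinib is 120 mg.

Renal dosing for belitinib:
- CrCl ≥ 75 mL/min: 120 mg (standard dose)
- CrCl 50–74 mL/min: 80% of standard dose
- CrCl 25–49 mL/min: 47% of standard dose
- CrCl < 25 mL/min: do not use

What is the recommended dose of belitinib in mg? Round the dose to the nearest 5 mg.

55 mg

CrCl = (140 − 60) × 99 / (72 × 2.45) × 0.85 = 7920.0 / 176.40 × 0.85 ≈ 38.2 mL/min
CrCl ≈ 38 mL/min → bracket 25–49 mL/min.
47% of 120 mg = 56.4 mg → 55 mg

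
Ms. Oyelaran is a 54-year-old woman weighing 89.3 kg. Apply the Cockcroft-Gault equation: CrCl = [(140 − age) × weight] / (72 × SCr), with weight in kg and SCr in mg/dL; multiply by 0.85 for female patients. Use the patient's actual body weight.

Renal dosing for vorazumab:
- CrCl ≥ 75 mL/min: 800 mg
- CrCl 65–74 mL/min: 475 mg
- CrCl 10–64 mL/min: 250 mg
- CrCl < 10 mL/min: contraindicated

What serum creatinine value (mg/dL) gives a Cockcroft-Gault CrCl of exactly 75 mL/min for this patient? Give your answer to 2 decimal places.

Standard dose requires CrCl ≥ 75 mL/min.
Set (140 − 54) × 89.3 × 0.85 / (72 × SCr) = 75
SCr = (140 − 54) × 89.3 × 0.85 / (72 × 75) = 1.209 mg/dL

1.21 mg/dL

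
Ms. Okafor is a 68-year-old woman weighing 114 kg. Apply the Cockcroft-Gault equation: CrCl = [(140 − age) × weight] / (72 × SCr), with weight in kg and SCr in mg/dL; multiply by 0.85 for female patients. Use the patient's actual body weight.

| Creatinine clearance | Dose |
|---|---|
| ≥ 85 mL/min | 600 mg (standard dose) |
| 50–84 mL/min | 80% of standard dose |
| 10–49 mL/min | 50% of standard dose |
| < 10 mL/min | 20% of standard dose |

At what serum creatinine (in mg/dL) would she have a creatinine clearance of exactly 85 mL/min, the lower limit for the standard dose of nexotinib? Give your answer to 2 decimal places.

1.14 mg/dL

Standard dose requires CrCl ≥ 85 mL/min.
Set (140 − 68) × 114 × 0.85 / (72 × SCr) = 85
SCr = (140 − 68) × 114 × 0.85 / (72 × 85) = 1.140 mg/dL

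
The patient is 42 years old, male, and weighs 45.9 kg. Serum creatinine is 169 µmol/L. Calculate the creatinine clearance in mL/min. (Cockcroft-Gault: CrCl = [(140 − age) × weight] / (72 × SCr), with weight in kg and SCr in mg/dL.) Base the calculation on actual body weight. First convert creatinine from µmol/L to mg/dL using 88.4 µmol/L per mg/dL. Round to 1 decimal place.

SCr = 169 / 88.4 = 1.912 mg/dL
CrCl = (140 − 42) × 45.9 / (72 × 1.912) = 4498.2 / 137.66 ≈ 32.7 mL/min

32.7 mL/min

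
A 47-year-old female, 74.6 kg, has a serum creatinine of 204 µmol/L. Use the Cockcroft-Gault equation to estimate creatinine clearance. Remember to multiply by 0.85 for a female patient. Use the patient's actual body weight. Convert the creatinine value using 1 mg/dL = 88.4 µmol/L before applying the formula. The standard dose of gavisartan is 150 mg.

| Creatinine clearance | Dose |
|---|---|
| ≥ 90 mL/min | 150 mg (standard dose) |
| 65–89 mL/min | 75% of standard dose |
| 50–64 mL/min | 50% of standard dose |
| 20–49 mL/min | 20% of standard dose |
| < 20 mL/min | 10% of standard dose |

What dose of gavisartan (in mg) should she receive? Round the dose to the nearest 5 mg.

SCr = 204 / 88.4 = 2.308 mg/dL
CrCl = (140 − 47) × 74.6 / (72 × 2.308) × 0.85 = 6937.8 / 166.18 × 0.85 ≈ 35.5 mL/min
CrCl ≈ 35 mL/min → bracket 20–49 mL/min.
20% of 150 mg = 30 mg

30 mg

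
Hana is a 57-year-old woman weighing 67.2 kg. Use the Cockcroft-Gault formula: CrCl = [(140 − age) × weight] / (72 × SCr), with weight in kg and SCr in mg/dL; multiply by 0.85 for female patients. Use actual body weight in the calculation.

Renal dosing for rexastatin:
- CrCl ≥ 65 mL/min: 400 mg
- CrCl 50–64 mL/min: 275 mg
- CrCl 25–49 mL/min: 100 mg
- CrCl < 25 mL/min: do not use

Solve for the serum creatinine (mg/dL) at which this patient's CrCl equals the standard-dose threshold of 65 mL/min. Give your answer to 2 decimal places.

1.01 mg/dL

Standard dose requires CrCl ≥ 65 mL/min.
Set (140 − 57) × 67.2 × 0.85 / (72 × SCr) = 65
SCr = (140 − 57) × 67.2 × 0.85 / (72 × 65) = 1.013 mg/dL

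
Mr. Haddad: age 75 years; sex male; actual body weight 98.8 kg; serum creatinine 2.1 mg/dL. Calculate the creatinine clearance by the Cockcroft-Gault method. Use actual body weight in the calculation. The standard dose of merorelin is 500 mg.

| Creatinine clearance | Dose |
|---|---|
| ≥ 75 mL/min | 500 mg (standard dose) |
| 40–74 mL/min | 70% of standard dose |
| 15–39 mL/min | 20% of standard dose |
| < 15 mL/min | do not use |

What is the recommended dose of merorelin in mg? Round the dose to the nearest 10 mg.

CrCl = (140 − 75) × 98.8 / (72 × 2.1) = 6422.0 / 151.20 ≈ 42.5 mL/min
CrCl ≈ 42 mL/min → bracket 40–74 mL/min.
70% of 500 mg = 350 mg

350 mg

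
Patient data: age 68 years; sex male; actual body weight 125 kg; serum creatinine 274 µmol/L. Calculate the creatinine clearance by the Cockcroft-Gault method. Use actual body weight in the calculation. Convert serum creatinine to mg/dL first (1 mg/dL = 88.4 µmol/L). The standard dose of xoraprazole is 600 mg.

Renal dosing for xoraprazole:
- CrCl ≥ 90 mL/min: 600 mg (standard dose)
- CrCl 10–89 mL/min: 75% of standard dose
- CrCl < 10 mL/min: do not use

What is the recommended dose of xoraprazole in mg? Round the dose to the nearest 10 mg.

450 mg

SCr = 274 / 88.4 = 3.1 mg/dL
CrCl = (140 − 68) × 125 / (72 × 3.1) = 9000.0 / 223.20 ≈ 40.3 mL/min
CrCl ≈ 40 mL/min → bracket 10–89 mL/min.
75% of 600 mg = 450 mg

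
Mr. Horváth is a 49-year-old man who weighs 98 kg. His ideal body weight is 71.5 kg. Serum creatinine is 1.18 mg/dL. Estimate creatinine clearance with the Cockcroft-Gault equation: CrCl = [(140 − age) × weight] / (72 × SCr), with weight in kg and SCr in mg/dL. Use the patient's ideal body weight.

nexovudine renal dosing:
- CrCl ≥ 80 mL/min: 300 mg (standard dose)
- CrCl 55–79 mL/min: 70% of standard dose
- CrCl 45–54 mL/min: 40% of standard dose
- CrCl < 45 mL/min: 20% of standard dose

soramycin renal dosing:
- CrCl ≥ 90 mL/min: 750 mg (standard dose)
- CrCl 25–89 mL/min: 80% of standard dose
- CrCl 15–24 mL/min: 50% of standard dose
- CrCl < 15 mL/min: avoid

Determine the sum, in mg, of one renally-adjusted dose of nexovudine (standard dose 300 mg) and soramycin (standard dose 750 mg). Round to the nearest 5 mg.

810 mg

CrCl = (140 − 49) × 71.5 / (72 × 1.18) = 6506.5 / 84.96 ≈ 76.6 mL/min
CrCl ≈ 77 mL/min.
nexovudine: 55–79 mL/min → 70% of 300 mg = 210 mg.
soramycin: 25–89 mL/min → 80% of 750 mg = 600 mg.
Total = 210 + 600 = 810 mg.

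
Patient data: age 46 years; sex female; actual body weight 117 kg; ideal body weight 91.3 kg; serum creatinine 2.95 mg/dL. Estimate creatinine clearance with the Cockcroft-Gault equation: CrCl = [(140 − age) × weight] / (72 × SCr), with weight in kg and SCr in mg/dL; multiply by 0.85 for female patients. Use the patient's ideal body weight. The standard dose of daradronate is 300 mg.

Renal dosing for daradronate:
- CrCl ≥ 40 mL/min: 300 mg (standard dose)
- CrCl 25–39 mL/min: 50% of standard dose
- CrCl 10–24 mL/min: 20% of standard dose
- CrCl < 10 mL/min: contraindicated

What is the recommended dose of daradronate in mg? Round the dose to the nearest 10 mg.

150 mg

CrCl = (140 − 46) × 91.3 / (72 × 2.95) × 0.85 = 8582.2 / 212.40 × 0.85 ≈ 34.3 mL/min
CrCl ≈ 34 mL/min → bracket 25–39 mL/min.
50% of 300 mg = 150 mg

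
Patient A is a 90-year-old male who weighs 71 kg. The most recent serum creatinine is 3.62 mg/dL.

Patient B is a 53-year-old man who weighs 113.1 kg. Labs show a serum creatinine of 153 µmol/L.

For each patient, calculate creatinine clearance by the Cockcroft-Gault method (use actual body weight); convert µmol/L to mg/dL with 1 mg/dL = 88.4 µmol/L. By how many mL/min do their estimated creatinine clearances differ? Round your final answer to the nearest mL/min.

Patient A: CrCl = (140 − 90) × 71 / (72 × 3.62) = 3550.0 / 260.64 ≈ 13.6 mL/min
Patient B: SCr = 153 / 88.4 = 1.731 mg/dL
Patient B: CrCl = (140 − 53) × 113.1 / (72 × 1.731) = 9839.7 / 124.63 ≈ 79.0 mL/min
|13.6 − 79.0| = 65.4 mL/min

65 mL/min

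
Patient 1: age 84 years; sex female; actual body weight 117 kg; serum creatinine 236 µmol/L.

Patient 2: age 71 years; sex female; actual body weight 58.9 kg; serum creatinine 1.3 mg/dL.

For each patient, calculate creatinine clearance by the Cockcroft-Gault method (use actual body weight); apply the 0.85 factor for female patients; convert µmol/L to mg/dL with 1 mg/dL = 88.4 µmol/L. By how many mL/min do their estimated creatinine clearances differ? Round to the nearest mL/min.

Patient 1: SCr = 236 / 88.4 = 2.67 mg/dL
Patient 1: CrCl = (140 − 84) × 117 / (72 × 2.67) × 0.85 = 6552.0 / 192.24 × 0.85 ≈ 29.0 mL/min
Patient 2: CrCl = (140 − 71) × 58.9 / (72 × 1.3) × 0.85 = 4064.1 / 93.60 × 0.85 ≈ 36.9 mL/min
|29.0 − 36.9| = 7.9 mL/min

8 mL/min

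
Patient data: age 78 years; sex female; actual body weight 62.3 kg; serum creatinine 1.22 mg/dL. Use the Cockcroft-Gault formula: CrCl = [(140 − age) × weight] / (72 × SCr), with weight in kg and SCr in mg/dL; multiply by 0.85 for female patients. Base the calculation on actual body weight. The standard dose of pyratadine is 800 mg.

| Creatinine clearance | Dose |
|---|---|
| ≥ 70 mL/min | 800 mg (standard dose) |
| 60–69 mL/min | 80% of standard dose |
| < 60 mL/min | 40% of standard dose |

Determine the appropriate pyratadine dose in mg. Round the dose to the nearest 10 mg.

CrCl = (140 − 78) × 62.3 / (72 × 1.22) × 0.85 = 3862.6 / 87.84 × 0.85 ≈ 37.4 mL/min
CrCl ≈ 37 mL/min → bracket < 60 mL/min.
40% of 800 mg = 320 mg

320 mg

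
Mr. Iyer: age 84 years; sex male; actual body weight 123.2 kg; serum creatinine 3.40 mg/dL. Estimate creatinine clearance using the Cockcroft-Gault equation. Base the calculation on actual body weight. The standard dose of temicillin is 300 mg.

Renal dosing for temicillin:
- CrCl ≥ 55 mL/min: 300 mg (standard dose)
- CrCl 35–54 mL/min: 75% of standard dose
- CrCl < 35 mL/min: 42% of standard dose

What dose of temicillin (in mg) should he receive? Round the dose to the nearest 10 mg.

CrCl = (140 − 84) × 123.2 / (72 × 3.4) = 6899.2 / 244.80 ≈ 28.2 mL/min
CrCl ≈ 28 mL/min → bracket < 35 mL/min.
42% of 300 mg = 126 mg → 130 mg

130 mg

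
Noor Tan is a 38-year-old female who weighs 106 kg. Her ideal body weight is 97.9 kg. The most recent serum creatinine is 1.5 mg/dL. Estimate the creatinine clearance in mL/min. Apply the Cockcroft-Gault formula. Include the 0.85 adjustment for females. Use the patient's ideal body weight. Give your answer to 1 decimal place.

CrCl = (140 − 38) × 97.9 / (72 × 1.5) × 0.85 = 9985.8 / 108.00 × 0.85 ≈ 78.6 mL/min

78.6 mL/min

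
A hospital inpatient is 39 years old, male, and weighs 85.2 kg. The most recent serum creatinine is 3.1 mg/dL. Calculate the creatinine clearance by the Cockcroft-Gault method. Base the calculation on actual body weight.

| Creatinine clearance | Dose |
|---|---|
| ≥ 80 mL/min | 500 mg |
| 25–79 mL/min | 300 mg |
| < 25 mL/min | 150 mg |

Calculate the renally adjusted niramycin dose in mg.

300 mg

CrCl = (140 − 39) × 85.2 / (72 × 3.1) = 8605.2 / 223.20 ≈ 38.6 mL/min
CrCl ≈ 39 mL/min → bracket 25–79 mL/min.
Dose for this bracket: 300 mg.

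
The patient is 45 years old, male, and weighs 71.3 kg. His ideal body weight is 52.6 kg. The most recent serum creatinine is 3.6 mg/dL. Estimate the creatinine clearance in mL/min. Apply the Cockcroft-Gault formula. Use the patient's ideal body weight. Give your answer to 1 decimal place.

19.3 mL/min

CrCl = (140 − 45) × 52.6 / (72 × 3.6) = 4997.0 / 259.20 ≈ 19.3 mL/min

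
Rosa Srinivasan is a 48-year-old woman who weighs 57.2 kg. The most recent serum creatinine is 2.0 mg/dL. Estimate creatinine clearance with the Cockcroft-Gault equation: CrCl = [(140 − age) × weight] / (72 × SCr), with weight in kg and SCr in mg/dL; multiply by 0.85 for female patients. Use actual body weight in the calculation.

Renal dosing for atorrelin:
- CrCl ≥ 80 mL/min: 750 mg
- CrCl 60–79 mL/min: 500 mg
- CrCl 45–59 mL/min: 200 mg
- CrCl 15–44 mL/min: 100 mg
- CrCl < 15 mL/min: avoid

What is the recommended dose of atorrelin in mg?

100 mg

CrCl = (140 − 48) × 57.2 / (72 × 2) × 0.85 = 5262.4 / 144.00 × 0.85 ≈ 31.1 mL/min
CrCl ≈ 31 mL/min → bracket 15–44 mL/min.
Dose for this bracket: 100 mg.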